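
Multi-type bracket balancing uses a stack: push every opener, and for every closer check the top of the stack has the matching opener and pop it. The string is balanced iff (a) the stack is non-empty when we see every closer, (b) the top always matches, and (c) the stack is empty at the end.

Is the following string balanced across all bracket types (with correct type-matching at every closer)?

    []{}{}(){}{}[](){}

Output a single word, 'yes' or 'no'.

pos 0: push '['; stack = [
pos 1: ']' matches '['; pop; stack = (empty)
pos 2: push '{'; stack = {
pos 3: '}' matches '{'; pop; stack = (empty)
pos 4: push '{'; stack = {
pos 5: '}' matches '{'; pop; stack = (empty)
pos 6: push '('; stack = (
pos 7: ')' matches '('; pop; stack = (empty)
pos 8: push '{'; stack = {
pos 9: '}' matches '{'; pop; stack = (empty)
pos 10: push '{'; stack = {
pos 11: '}' matches '{'; pop; stack = (empty)
pos 12: push '['; stack = [
pos 13: ']' matches '['; pop; stack = (empty)
pos 14: push '('; stack = (
pos 15: ')' matches '('; pop; stack = (empty)
pos 16: push '{'; stack = {
pos 17: '}' matches '{'; pop; stack = (empty)
end: stack empty → VALID
Verdict: properly nested → yes

Answer: yes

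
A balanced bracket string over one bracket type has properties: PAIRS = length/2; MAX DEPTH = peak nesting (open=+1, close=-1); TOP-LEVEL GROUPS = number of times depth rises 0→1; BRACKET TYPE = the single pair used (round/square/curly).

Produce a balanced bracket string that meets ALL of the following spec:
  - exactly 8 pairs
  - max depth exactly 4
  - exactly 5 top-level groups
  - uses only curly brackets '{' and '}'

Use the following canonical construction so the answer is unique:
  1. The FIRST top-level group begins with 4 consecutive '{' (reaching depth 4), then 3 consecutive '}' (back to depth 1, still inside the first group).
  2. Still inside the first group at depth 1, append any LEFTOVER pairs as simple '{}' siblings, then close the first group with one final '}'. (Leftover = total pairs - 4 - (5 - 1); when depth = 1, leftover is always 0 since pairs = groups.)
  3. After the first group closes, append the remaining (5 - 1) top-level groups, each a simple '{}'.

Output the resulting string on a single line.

Spec: pairs=8 depth=4 groups=5
Leftover pairs = 8 - 4 - (5-1) = 0
First group: deep chain of depth 4 + 0 sibling pairs
Remaining 4 groups: simple '{}' each

Answer: {{{{}}}}{}{}{}{}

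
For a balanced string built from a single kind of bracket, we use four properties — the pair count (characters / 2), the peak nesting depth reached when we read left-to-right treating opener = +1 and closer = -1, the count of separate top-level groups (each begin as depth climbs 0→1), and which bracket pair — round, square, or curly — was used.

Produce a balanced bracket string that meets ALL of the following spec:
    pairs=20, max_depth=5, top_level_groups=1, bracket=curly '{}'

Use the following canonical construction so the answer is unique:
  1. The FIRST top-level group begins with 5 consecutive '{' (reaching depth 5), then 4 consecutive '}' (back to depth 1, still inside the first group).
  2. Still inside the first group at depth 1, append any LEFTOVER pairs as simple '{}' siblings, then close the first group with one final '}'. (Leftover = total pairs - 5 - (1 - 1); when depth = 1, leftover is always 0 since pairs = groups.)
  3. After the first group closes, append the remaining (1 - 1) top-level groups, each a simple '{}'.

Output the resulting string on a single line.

Answer: {{{{{}}}}{}{}{}{}{}{}{}{}{}{}{}{}{}{}{}}

Derivation:
Spec: pairs=20 depth=5 groups=1
Leftover pairs = 20 - 5 - (1-1) = 15
First group: deep chain of depth 5 + 15 sibling pairs
Remaining 0 groups: simple '{}' each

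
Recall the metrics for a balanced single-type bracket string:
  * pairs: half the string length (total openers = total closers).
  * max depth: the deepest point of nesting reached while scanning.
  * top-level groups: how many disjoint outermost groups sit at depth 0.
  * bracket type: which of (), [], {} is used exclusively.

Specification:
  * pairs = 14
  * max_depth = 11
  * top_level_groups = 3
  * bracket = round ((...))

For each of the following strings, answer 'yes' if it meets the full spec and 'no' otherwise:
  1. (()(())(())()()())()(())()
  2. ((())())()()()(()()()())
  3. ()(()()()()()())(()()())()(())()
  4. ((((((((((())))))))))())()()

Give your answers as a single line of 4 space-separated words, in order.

String 1 '(()(())(())()()())()(())()': depth seq [1 2 1 2 3 2 1 2 3 2 1 2 1 2 1 2 1 0 1 0 1 2 1 0 1 0]
  -> pairs=13 depth=3 groups=4 -> no
String 2 '((())())()()()(()()()())': depth seq [1 2 3 2 1 2 1 0 1 0 1 0 1 0 1 2 1 2 1 2 1 2 1 0]
  -> pairs=12 depth=3 groups=5 -> no
String 3 '()(()()()()()())(()()())()(())()': depth seq [1 0 1 2 1 2 1 2 1 2 1 2 1 2 1 0 1 2 1 2 1 2 1 0 1 0 1 2 1 0 1 0]
  -> pairs=16 depth=2 groups=6 -> no
String 4 '((((((((((())))))))))())()()': depth seq [1 2 3 4 5 6 7 8 9 10 11 10 9 8 7 6 5 4 3 2 1 2 1 0 1 0 1 0]
  -> pairs=14 depth=11 groups=3 -> yes

Answer: no no no yes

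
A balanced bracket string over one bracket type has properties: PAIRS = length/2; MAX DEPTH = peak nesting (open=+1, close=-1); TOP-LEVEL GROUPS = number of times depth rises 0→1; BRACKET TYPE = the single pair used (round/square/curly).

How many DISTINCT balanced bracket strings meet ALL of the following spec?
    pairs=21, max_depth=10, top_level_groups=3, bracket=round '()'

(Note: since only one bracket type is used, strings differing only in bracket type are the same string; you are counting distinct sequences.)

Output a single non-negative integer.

Answer: 154203750

Derivation:
Spec: pairs=21 depth=10 groups=3
Count(depth <= 10) = 4717586247
Count(depth <= 9) = 4563382497
Count(depth == 10) = 4717586247 - 4563382497 = 154203750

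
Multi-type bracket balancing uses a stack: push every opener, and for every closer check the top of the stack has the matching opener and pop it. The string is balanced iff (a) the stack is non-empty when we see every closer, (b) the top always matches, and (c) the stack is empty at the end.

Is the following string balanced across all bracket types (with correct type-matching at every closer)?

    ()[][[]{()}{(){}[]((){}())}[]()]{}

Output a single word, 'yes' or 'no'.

Answer: yes

Derivation:
pos 0: push '('; stack = (
pos 1: ')' matches '('; pop; stack = (empty)
pos 2: push '['; stack = [
pos 3: ']' matches '['; pop; stack = (empty)
pos 4: push '['; stack = [
pos 5: push '['; stack = [[
pos 6: ']' matches '['; pop; stack = [
pos 7: push '{'; stack = [{
pos 8: push '('; stack = [{(
pos 9: ')' matches '('; pop; stack = [{
pos 10: '}' matches '{'; pop; stack = [
pos 11: push '{'; stack = [{
pos 12: push '('; stack = [{(
pos 13: ')' matches '('; pop; stack = [{
pos 14: push '{'; stack = [{{
pos 15: '}' matches '{'; pop; stack = [{
pos 16: push '['; stack = [{[
pos 17: ']' matches '['; pop; stack = [{
pos 18: push '('; stack = [{(
pos 19: push '('; stack = [{((
pos 20: ')' matches '('; pop; stack = [{(
pos 21: push '{'; stack = [{({
pos 22: '}' matches '{'; pop; stack = [{(
pos 23: push '('; stack = [{((
pos 24: ')' matches '('; pop; stack = [{(
pos 25: ')' matches '('; pop; stack = [{
pos 26: '}' matches '{'; pop; stack = [
pos 27: push '['; stack = [[
pos 28: ']' matches '['; pop; stack = [
pos 29: push '('; stack = [(
pos 30: ')' matches '('; pop; stack = [
pos 31: ']' matches '['; pop; stack = (empty)
pos 32: push '{'; stack = {
pos 33: '}' matches '{'; pop; stack = (empty)
end: stack empty → VALID
Verdict: properly nested → yes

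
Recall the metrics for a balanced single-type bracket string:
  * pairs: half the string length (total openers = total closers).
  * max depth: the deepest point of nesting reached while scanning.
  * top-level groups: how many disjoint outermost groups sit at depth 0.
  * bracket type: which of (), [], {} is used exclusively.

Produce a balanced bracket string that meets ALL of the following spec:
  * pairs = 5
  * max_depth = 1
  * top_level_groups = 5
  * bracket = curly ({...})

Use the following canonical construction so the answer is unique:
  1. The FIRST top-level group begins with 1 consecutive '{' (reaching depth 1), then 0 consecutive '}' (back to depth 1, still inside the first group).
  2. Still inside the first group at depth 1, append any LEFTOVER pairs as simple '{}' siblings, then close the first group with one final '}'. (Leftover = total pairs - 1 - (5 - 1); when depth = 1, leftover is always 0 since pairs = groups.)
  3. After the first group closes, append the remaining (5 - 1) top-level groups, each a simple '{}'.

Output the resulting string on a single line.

Spec: pairs=5 depth=1 groups=5
Leftover pairs = 5 - 1 - (5-1) = 0
First group: deep chain of depth 1 + 0 sibling pairs
Remaining 4 groups: simple '{}' each

Answer: {}{}{}{}{}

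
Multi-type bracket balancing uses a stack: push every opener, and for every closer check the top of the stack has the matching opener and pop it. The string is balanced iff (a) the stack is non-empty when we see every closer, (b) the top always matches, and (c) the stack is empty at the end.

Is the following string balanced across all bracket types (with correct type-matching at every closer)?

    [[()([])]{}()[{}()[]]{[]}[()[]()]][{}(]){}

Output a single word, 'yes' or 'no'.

Answer: no

Derivation:
pos 0: push '['; stack = [
pos 1: push '['; stack = [[
pos 2: push '('; stack = [[(
pos 3: ')' matches '('; pop; stack = [[
pos 4: push '('; stack = [[(
pos 5: push '['; stack = [[([
pos 6: ']' matches '['; pop; stack = [[(
pos 7: ')' matches '('; pop; stack = [[
pos 8: ']' matches '['; pop; stack = [
pos 9: push '{'; stack = [{
pos 10: '}' matches '{'; pop; stack = [
pos 11: push '('; stack = [(
pos 12: ')' matches '('; pop; stack = [
pos 13: push '['; stack = [[
pos 14: push '{'; stack = [[{
pos 15: '}' matches '{'; pop; stack = [[
pos 16: push '('; stack = [[(
pos 17: ')' matches '('; pop; stack = [[
pos 18: push '['; stack = [[[
pos 19: ']' matches '['; pop; stack = [[
pos 20: ']' matches '['; pop; stack = [
pos 21: push '{'; stack = [{
pos 22: push '['; stack = [{[
pos 23: ']' matches '['; pop; stack = [{
pos 24: '}' matches '{'; pop; stack = [
pos 25: push '['; stack = [[
pos 26: push '('; stack = [[(
pos 27: ')' matches '('; pop; stack = [[
pos 28: push '['; stack = [[[
pos 29: ']' matches '['; pop; stack = [[
pos 30: push '('; stack = [[(
pos 31: ')' matches '('; pop; stack = [[
pos 32: ']' matches '['; pop; stack = [
pos 33: ']' matches '['; pop; stack = (empty)
pos 34: push '['; stack = [
pos 35: push '{'; stack = [{
pos 36: '}' matches '{'; pop; stack = [
pos 37: push '('; stack = [(
pos 38: saw closer ']' but top of stack is '(' (expected ')') → INVALID
Verdict: type mismatch at position 38: ']' closes '(' → no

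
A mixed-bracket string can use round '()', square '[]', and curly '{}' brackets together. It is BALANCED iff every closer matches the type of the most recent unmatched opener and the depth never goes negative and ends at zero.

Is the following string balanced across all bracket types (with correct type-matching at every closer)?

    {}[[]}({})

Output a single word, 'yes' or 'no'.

pos 0: push '{'; stack = {
pos 1: '}' matches '{'; pop; stack = (empty)
pos 2: push '['; stack = [
pos 3: push '['; stack = [[
pos 4: ']' matches '['; pop; stack = [
pos 5: saw closer '}' but top of stack is '[' (expected ']') → INVALID
Verdict: type mismatch at position 5: '}' closes '[' → no

Answer: no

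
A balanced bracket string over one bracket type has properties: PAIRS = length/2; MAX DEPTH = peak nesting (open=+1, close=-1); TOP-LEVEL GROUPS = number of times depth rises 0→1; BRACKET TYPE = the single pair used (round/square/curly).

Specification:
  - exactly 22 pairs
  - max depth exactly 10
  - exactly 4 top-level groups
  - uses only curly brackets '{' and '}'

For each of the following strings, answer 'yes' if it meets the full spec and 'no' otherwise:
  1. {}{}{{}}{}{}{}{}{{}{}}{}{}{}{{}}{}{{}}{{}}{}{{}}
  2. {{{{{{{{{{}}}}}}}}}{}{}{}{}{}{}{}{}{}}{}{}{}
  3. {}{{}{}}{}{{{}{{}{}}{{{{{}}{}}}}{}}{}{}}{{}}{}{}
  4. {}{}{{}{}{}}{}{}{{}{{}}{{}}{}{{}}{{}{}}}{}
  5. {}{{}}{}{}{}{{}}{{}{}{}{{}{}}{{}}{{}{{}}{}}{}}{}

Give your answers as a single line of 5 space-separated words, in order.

String 1 '{}{}{{}}{}{}{}{}{{}{}}{}{}{}{{}}{}{{}}{{}}{}{{}}': depth seq [1 0 1 0 1 2 1 0 1 0 1 0 1 0 1 0 1 2 1 2 1 0 1 0 1 0 1 0 1 2 1 0 1 0 1 2 1 0 1 2 1 0 1 0 1 2 1 0]
  -> pairs=24 depth=2 groups=17 -> no
String 2 '{{{{{{{{{{}}}}}}}}}{}{}{}{}{}{}{}{}{}}{}{}{}': depth seq [1 2 3 4 5 6 7 8 9 10 9 8 7 6 5 4 3 2 1 2 1 2 1 2 1 2 1 2 1 2 1 2 1 2 1 2 1 0 1 0 1 0 1 0]
  -> pairs=22 depth=10 groups=4 -> yes
String 3 '{}{{}{}}{}{{{}{{}{}}{{{{{}}{}}}}{}}{}{}}{{}}{}{}': depth seq [1 0 1 2 1 2 1 0 1 0 1 2 3 2 3 4 3 4 3 2 3 4 5 6 7 6 5 6 5 4 3 2 3 2 1 2 1 2 1 0 1 2 1 0 1 0 1 0]
  -> pairs=24 depth=7 groups=7 -> no
String 4 '{}{}{{}{}{}}{}{}{{}{{}}{{}}{}{{}}{{}{}}}{}': depth seq [1 0 1 0 1 2 1 2 1 2 1 0 1 0 1 0 1 2 1 2 3 2 1 2 3 2 1 2 1 2 3 2 1 2 3 2 3 2 1 0 1 0]
  -> pairs=21 depth=3 groups=7 -> no
String 5 '{}{{}}{}{}{}{{}}{{}{}{}{{}{}}{{}}{{}{{}}{}}{}}{}': depth seq [1 0 1 2 1 0 1 0 1 0 1 0 1 2 1 0 1 2 1 2 1 2 1 2 3 2 3 2 1 2 3 2 1 2 3 2 3 4 3 2 3 2 1 2 1 0 1 0]
  -> pairs=24 depth=4 groups=8 -> no

Answer: no yes no no no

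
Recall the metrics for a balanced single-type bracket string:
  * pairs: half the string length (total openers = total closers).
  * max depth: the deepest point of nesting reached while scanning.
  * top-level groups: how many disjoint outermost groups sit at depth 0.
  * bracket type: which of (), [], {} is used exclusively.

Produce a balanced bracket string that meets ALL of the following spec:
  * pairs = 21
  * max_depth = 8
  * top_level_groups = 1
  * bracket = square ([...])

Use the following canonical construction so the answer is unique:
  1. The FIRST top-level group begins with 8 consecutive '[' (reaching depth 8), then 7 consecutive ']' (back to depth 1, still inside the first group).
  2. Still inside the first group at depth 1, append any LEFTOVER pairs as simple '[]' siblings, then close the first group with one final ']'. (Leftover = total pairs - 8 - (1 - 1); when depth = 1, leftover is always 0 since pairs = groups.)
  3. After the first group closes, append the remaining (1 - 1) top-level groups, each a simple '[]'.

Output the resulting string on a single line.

Spec: pairs=21 depth=8 groups=1
Leftover pairs = 21 - 8 - (1-1) = 13
First group: deep chain of depth 8 + 13 sibling pairs
Remaining 0 groups: simple '[]' each

Answer: [[[[[[[[]]]]]]][][][][][][][][][][][][][]]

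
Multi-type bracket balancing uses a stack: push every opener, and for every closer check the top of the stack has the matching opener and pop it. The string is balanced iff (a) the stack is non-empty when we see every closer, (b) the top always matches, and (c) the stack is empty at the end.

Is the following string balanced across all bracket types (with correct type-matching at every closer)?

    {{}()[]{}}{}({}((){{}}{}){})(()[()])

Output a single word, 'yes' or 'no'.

Answer: yes

Derivation:
pos 0: push '{'; stack = {
pos 1: push '{'; stack = {{
pos 2: '}' matches '{'; pop; stack = {
pos 3: push '('; stack = {(
pos 4: ')' matches '('; pop; stack = {
pos 5: push '['; stack = {[
pos 6: ']' matches '['; pop; stack = {
pos 7: push '{'; stack = {{
pos 8: '}' matches '{'; pop; stack = {
pos 9: '}' matches '{'; pop; stack = (empty)
pos 10: push '{'; stack = {
pos 11: '}' matches '{'; pop; stack = (empty)
pos 12: push '('; stack = (
pos 13: push '{'; stack = ({
pos 14: '}' matches '{'; pop; stack = (
pos 15: push '('; stack = ((
pos 16: push '('; stack = (((
pos 17: ')' matches '('; pop; stack = ((
pos 18: push '{'; stack = (({
pos 19: push '{'; stack = (({{
pos 20: '}' matches '{'; pop; stack = (({
pos 21: '}' matches '{'; pop; stack = ((
pos 22: push '{'; stack = (({
pos 23: '}' matches '{'; pop; stack = ((
pos 24: ')' matches '('; pop; stack = (
pos 25: push '{'; stack = ({
pos 26: '}' matches '{'; pop; stack = (
pos 27: ')' matches '('; pop; stack = (empty)
pos 28: push '('; stack = (
pos 29: push '('; stack = ((
pos 30: ')' matches '('; pop; stack = (
pos 31: push '['; stack = ([
pos 32: push '('; stack = ([(
pos 33: ')' matches '('; pop; stack = ([
pos 34: ']' matches '['; pop; stack = (
pos 35: ')' matches '('; pop; stack = (empty)
end: stack empty → VALID
Verdict: properly nested → yes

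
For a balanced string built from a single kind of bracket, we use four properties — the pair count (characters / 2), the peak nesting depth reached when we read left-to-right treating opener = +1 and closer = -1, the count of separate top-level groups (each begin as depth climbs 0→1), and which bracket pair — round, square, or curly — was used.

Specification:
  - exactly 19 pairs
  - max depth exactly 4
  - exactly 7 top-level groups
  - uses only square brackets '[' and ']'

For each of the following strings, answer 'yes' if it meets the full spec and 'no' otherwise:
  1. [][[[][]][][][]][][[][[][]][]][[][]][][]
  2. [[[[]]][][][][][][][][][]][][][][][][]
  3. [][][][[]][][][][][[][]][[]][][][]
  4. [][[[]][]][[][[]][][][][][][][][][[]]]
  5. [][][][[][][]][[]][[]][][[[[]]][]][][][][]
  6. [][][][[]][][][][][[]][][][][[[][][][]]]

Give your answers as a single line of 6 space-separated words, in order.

Answer: no yes no no no no

Derivation:
String 1 '[][[[][]][][][]][][[][[][]][]][[][]][][]': depth seq [1 0 1 2 3 2 3 2 1 2 1 2 1 2 1 0 1 0 1 2 1 2 3 2 3 2 1 2 1 0 1 2 1 2 1 0 1 0 1 0]
  -> pairs=20 depth=3 groups=7 -> no
String 2 '[[[[]]][][][][][][][][][]][][][][][][]': depth seq [1 2 3 4 3 2 1 2 1 2 1 2 1 2 1 2 1 2 1 2 1 2 1 2 1 0 1 0 1 0 1 0 1 0 1 0 1 0]
  -> pairs=19 depth=4 groups=7 -> yes
String 3 '[][][][[]][][][][][[][]][[]][][][]': depth seq [1 0 1 0 1 0 1 2 1 0 1 0 1 0 1 0 1 0 1 2 1 2 1 0 1 2 1 0 1 0 1 0 1 0]
  -> pairs=17 depth=2 groups=13 -> no
String 4 '[][[[]][]][[][[]][][][][][][][][][[]]]': depth seq [1 0 1 2 3 2 1 2 1 0 1 2 1 2 3 2 1 2 1 2 1 2 1 2 1 2 1 2 1 2 1 2 1 2 3 2 1 0]
  -> pairs=19 depth=3 groups=3 -> no
String 5 '[][][][[][][]][[]][[]][][[[[]]][]][][][][]': depth seq [1 0 1 0 1 0 1 2 1 2 1 2 1 0 1 2 1 0 1 2 1 0 1 0 1 2 3 4 3 2 1 2 1 0 1 0 1 0 1 0 1 0]
  -> pairs=21 depth=4 groups=12 -> no
String 6 '[][][][[]][][][][][[]][][][][[[][][][]]]': depth seq [1 0 1 0 1 0 1 2 1 0 1 0 1 0 1 0 1 0 1 2 1 0 1 0 1 0 1 0 1 2 3 2 3 2 3 2 3 2 1 0]
  -> pairs=20 depth=3 groups=13 -> no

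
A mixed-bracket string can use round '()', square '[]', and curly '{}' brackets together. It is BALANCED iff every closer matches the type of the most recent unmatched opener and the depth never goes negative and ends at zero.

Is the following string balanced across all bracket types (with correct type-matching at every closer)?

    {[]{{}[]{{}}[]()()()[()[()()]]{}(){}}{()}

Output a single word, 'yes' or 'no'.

pos 0: push '{'; stack = {
pos 1: push '['; stack = {[
pos 2: ']' matches '['; pop; stack = {
pos 3: push '{'; stack = {{
pos 4: push '{'; stack = {{{
pos 5: '}' matches '{'; pop; stack = {{
pos 6: push '['; stack = {{[
pos 7: ']' matches '['; pop; stack = {{
pos 8: push '{'; stack = {{{
pos 9: push '{'; stack = {{{{
pos 10: '}' matches '{'; pop; stack = {{{
pos 11: '}' matches '{'; pop; stack = {{
pos 12: push '['; stack = {{[
pos 13: ']' matches '['; pop; stack = {{
pos 14: push '('; stack = {{(
pos 15: ')' matches '('; pop; stack = {{
pos 16: push '('; stack = {{(
pos 17: ')' matches '('; pop; stack = {{
pos 18: push '('; stack = {{(
pos 19: ')' matches '('; pop; stack = {{
pos 20: push '['; stack = {{[
pos 21: push '('; stack = {{[(
pos 22: ')' matches '('; pop; stack = {{[
pos 23: push '['; stack = {{[[
pos 24: push '('; stack = {{[[(
pos 25: ')' matches '('; pop; stack = {{[[
pos 26: push '('; stack = {{[[(
pos 27: ')' matches '('; pop; stack = {{[[
pos 28: ']' matches '['; pop; stack = {{[
pos 29: ']' matches '['; pop; stack = {{
pos 30: push '{'; stack = {{{
pos 31: '}' matches '{'; pop; stack = {{
pos 32: push '('; stack = {{(
pos 33: ')' matches '('; pop; stack = {{
pos 34: push '{'; stack = {{{
pos 35: '}' matches '{'; pop; stack = {{
pos 36: '}' matches '{'; pop; stack = {
pos 37: push '{'; stack = {{
pos 38: push '('; stack = {{(
pos 39: ')' matches '('; pop; stack = {{
pos 40: '}' matches '{'; pop; stack = {
end: stack still non-empty ({) → INVALID
Verdict: unclosed openers at end: { → no

Answer: no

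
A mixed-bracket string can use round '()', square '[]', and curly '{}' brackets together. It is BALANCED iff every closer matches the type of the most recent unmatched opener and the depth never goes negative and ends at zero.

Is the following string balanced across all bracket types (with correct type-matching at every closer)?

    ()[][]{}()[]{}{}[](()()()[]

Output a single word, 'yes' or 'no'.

Answer: no

Derivation:
pos 0: push '('; stack = (
pos 1: ')' matches '('; pop; stack = (empty)
pos 2: push '['; stack = [
pos 3: ']' matches '['; pop; stack = (empty)
pos 4: push '['; stack = [
pos 5: ']' matches '['; pop; stack = (empty)
pos 6: push '{'; stack = {
pos 7: '}' matches '{'; pop; stack = (empty)
pos 8: push '('; stack = (
pos 9: ')' matches '('; pop; stack = (empty)
pos 10: push '['; stack = [
pos 11: ']' matches '['; pop; stack = (empty)
pos 12: push '{'; stack = {
pos 13: '}' matches '{'; pop; stack = (empty)
pos 14: push '{'; stack = {
pos 15: '}' matches '{'; pop; stack = (empty)
pos 16: push '['; stack = [
pos 17: ']' matches '['; pop; stack = (empty)
pos 18: push '('; stack = (
pos 19: push '('; stack = ((
pos 20: ')' matches '('; pop; stack = (
pos 21: push '('; stack = ((
pos 22: ')' matches '('; pop; stack = (
pos 23: push '('; stack = ((
pos 24: ')' matches '('; pop; stack = (
pos 25: push '['; stack = ([
pos 26: ']' matches '['; pop; stack = (
end: stack still non-empty (() → INVALID
Verdict: unclosed openers at end: ( → no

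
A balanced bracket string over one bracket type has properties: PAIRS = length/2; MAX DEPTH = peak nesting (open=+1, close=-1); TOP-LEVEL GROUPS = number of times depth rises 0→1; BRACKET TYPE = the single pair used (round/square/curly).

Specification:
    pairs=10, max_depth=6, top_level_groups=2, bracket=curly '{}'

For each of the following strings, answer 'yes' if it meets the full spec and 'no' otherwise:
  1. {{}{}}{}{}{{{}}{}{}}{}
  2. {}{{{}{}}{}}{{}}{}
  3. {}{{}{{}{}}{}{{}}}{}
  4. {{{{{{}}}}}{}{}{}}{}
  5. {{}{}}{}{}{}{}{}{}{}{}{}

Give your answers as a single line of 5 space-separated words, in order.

Answer: no no no yes no

Derivation:
String 1 '{{}{}}{}{}{{{}}{}{}}{}': depth seq [1 2 1 2 1 0 1 0 1 0 1 2 3 2 1 2 1 2 1 0 1 0]
  -> pairs=11 depth=3 groups=5 -> no
String 2 '{}{{{}{}}{}}{{}}{}': depth seq [1 0 1 2 3 2 3 2 1 2 1 0 1 2 1 0 1 0]
  -> pairs=9 depth=3 groups=4 -> no
String 3 '{}{{}{{}{}}{}{{}}}{}': depth seq [1 0 1 2 1 2 3 2 3 2 1 2 1 2 3 2 1 0 1 0]
  -> pairs=10 depth=3 groups=3 -> no
String 4 '{{{{{{}}}}}{}{}{}}{}': depth seq [1 2 3 4 5 6 5 4 3 2 1 2 1 2 1 2 1 0 1 0]
  -> pairs=10 depth=6 groups=2 -> yes
String 5 '{{}{}}{}{}{}{}{}{}{}{}{}': depth seq [1 2 1 2 1 0 1 0 1 0 1 0 1 0 1 0 1 0 1 0 1 0 1 0]
  -> pairs=12 depth=2 groups=10 -> no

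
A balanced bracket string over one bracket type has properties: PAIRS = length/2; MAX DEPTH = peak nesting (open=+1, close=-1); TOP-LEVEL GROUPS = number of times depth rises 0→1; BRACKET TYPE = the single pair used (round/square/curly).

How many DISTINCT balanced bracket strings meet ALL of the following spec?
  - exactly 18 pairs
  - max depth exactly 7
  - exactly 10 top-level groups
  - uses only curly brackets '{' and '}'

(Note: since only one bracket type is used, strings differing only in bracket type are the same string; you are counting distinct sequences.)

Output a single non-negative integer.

Answer: 2280

Derivation:
Spec: pairs=18 depth=7 groups=10
Count(depth <= 7) = 600645
Count(depth <= 6) = 598365
Count(depth == 7) = 600645 - 598365 = 2280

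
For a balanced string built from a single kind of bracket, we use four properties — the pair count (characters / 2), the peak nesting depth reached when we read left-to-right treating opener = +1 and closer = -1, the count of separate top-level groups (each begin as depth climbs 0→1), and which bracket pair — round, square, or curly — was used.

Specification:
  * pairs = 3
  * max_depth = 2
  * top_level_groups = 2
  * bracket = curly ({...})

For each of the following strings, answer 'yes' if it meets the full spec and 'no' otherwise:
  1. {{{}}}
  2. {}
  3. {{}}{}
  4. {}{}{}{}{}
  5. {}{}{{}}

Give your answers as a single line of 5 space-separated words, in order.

Answer: no no yes no no

Derivation:
String 1 '{{{}}}': depth seq [1 2 3 2 1 0]
  -> pairs=3 depth=3 groups=1 -> no
String 2 '{}': depth seq [1 0]
  -> pairs=1 depth=1 groups=1 -> no
String 3 '{{}}{}': depth seq [1 2 1 0 1 0]
  -> pairs=3 depth=2 groups=2 -> yes
String 4 '{}{}{}{}{}': depth seq [1 0 1 0 1 0 1 0 1 0]
  -> pairs=5 depth=1 groups=5 -> no
String 5 '{}{}{{}}': depth seq [1 0 1 0 1 2 1 0]
  -> pairs=4 depth=2 groups=3 -> no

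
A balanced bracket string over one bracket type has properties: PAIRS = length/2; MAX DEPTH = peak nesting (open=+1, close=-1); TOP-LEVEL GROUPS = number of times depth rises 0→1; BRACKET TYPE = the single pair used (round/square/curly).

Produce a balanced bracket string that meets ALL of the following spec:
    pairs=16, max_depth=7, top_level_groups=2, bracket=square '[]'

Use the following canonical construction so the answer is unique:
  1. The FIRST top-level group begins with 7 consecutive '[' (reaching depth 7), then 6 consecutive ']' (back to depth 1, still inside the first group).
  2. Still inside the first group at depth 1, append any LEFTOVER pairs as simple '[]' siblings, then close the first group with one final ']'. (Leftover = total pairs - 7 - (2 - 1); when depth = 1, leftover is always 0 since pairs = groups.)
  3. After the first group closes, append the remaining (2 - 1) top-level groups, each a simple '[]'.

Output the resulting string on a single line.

Spec: pairs=16 depth=7 groups=2
Leftover pairs = 16 - 7 - (2-1) = 8
First group: deep chain of depth 7 + 8 sibling pairs
Remaining 1 groups: simple '[]' each

Answer: [[[[[[[]]]]]][][][][][][][][]][]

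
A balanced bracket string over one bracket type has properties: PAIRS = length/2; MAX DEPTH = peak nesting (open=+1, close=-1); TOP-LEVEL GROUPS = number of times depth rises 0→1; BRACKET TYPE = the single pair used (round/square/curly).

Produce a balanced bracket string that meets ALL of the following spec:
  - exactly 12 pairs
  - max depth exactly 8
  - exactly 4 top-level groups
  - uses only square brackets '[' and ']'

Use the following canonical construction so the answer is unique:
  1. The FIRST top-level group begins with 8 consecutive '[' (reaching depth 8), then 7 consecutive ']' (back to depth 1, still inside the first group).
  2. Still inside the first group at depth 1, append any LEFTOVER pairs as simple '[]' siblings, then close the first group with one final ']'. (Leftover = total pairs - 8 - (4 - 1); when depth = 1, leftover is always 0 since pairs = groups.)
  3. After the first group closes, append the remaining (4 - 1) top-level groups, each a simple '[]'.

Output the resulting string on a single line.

Spec: pairs=12 depth=8 groups=4
Leftover pairs = 12 - 8 - (4-1) = 1
First group: deep chain of depth 8 + 1 sibling pairs
Remaining 3 groups: simple '[]' each

Answer: [[[[[[[[]]]]]]][]][][][]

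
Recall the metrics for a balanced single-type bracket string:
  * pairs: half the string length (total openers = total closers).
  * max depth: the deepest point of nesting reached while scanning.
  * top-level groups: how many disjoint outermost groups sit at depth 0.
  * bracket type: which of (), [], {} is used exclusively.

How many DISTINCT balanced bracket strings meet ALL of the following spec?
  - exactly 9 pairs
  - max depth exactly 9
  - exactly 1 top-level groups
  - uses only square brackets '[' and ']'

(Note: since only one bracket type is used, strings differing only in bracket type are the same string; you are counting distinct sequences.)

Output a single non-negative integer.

Answer: 1

Derivation:
Spec: pairs=9 depth=9 groups=1
Count(depth <= 9) = 1430
Count(depth <= 8) = 1429
Count(depth == 9) = 1430 - 1429 = 1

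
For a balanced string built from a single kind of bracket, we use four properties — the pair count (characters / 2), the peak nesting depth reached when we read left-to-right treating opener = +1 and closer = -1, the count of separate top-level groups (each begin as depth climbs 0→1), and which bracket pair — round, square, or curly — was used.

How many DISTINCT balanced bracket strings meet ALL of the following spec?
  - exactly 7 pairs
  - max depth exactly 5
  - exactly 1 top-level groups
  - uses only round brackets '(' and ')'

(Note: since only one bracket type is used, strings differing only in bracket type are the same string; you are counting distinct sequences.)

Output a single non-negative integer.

Answer: 33

Derivation:
Spec: pairs=7 depth=5 groups=1
Count(depth <= 5) = 122
Count(depth <= 4) = 89
Count(depth == 5) = 122 - 89 = 33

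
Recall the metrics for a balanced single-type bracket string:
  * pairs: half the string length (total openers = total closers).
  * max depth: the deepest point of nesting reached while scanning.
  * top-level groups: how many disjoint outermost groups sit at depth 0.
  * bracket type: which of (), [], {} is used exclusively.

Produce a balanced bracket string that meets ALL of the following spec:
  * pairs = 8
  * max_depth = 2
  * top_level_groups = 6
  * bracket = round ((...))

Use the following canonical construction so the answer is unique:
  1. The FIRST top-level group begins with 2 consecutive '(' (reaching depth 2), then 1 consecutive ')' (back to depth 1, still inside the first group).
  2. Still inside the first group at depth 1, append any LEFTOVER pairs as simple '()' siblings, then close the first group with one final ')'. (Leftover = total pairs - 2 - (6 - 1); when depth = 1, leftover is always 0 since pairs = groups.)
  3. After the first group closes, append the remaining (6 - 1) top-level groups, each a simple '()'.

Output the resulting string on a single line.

Spec: pairs=8 depth=2 groups=6
Leftover pairs = 8 - 2 - (6-1) = 1
First group: deep chain of depth 2 + 1 sibling pairs
Remaining 5 groups: simple '()' each

Answer: (()())()()()()()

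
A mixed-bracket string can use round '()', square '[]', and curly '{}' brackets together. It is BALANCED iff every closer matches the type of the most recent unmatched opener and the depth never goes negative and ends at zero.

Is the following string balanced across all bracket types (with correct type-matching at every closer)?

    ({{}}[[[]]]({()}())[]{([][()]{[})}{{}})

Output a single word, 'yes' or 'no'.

pos 0: push '('; stack = (
pos 1: push '{'; stack = ({
pos 2: push '{'; stack = ({{
pos 3: '}' matches '{'; pop; stack = ({
pos 4: '}' matches '{'; pop; stack = (
pos 5: push '['; stack = ([
pos 6: push '['; stack = ([[
pos 7: push '['; stack = ([[[
pos 8: ']' matches '['; pop; stack = ([[
pos 9: ']' matches '['; pop; stack = ([
pos 10: ']' matches '['; pop; stack = (
pos 11: push '('; stack = ((
pos 12: push '{'; stack = (({
pos 13: push '('; stack = (({(
pos 14: ')' matches '('; pop; stack = (({
pos 15: '}' matches '{'; pop; stack = ((
pos 16: push '('; stack = (((
pos 17: ')' matches '('; pop; stack = ((
pos 18: ')' matches '('; pop; stack = (
pos 19: push '['; stack = ([
pos 20: ']' matches '['; pop; stack = (
pos 21: push '{'; stack = ({
pos 22: push '('; stack = ({(
pos 23: push '['; stack = ({([
pos 24: ']' matches '['; pop; stack = ({(
pos 25: push '['; stack = ({([
pos 26: push '('; stack = ({([(
pos 27: ')' matches '('; pop; stack = ({([
pos 28: ']' matches '['; pop; stack = ({(
pos 29: push '{'; stack = ({({
pos 30: push '['; stack = ({({[
pos 31: saw closer '}' but top of stack is '[' (expected ']') → INVALID
Verdict: type mismatch at position 31: '}' closes '[' → no

Answer: no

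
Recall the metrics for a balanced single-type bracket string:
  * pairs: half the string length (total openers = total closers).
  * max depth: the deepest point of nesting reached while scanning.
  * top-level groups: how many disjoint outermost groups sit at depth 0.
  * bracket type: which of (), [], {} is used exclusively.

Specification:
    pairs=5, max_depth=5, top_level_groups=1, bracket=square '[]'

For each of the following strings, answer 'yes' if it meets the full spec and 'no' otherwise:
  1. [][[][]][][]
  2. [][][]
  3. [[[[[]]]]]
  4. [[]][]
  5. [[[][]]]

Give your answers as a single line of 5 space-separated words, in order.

String 1 '[][[][]][][]': depth seq [1 0 1 2 1 2 1 0 1 0 1 0]
  -> pairs=6 depth=2 groups=4 -> no
String 2 '[][][]': depth seq [1 0 1 0 1 0]
  -> pairs=3 depth=1 groups=3 -> no
String 3 '[[[[[]]]]]': depth seq [1 2 3 4 5 4 3 2 1 0]
  -> pairs=5 depth=5 groups=1 -> yes
String 4 '[[]][]': depth seq [1 2 1 0 1 0]
  -> pairs=3 depth=2 groups=2 -> no
String 5 '[[[][]]]': depth seq [1 2 3 2 3 2 1 0]
  -> pairs=4 depth=3 groups=1 -> no

Answer: no no yes no no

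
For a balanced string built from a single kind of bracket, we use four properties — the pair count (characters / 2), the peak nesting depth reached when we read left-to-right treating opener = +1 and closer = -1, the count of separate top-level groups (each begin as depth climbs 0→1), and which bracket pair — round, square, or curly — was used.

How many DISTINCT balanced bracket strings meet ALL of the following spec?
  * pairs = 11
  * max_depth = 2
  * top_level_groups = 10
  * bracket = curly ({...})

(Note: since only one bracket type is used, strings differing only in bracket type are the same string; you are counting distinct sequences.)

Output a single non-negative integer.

Answer: 10

Derivation:
Spec: pairs=11 depth=2 groups=10
Count(depth <= 2) = 10
Count(depth <= 1) = 0
Count(depth == 2) = 10 - 0 = 10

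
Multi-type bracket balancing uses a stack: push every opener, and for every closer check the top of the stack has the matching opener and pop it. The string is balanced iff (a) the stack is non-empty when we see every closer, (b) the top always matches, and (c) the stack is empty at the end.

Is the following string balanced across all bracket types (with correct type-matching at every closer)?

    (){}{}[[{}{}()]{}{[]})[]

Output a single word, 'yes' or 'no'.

Answer: no

Derivation:
pos 0: push '('; stack = (
pos 1: ')' matches '('; pop; stack = (empty)
pos 2: push '{'; stack = {
pos 3: '}' matches '{'; pop; stack = (empty)
pos 4: push '{'; stack = {
pos 5: '}' matches '{'; pop; stack = (empty)
pos 6: push '['; stack = [
pos 7: push '['; stack = [[
pos 8: push '{'; stack = [[{
pos 9: '}' matches '{'; pop; stack = [[
pos 10: push '{'; stack = [[{
pos 11: '}' matches '{'; pop; stack = [[
pos 12: push '('; stack = [[(
pos 13: ')' matches '('; pop; stack = [[
pos 14: ']' matches '['; pop; stack = [
pos 15: push '{'; stack = [{
pos 16: '}' matches '{'; pop; stack = [
pos 17: push '{'; stack = [{
pos 18: push '['; stack = [{[
pos 19: ']' matches '['; pop; stack = [{
pos 20: '}' matches '{'; pop; stack = [
pos 21: saw closer ')' but top of stack is '[' (expected ']') → INVALID
Verdict: type mismatch at position 21: ')' closes '[' → no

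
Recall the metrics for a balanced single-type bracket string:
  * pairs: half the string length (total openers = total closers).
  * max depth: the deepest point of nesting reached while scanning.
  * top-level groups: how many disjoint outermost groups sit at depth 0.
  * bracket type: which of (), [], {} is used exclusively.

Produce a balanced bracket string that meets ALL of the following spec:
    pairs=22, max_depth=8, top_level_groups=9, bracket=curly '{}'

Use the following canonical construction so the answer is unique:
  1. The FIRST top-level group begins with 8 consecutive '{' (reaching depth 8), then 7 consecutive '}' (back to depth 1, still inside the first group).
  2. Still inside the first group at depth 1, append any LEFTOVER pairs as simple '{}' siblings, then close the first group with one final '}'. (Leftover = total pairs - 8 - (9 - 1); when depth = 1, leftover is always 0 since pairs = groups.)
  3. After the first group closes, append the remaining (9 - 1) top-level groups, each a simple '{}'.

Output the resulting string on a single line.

Spec: pairs=22 depth=8 groups=9
Leftover pairs = 22 - 8 - (9-1) = 6
First group: deep chain of depth 8 + 6 sibling pairs
Remaining 8 groups: simple '{}' each

Answer: {{{{{{{{}}}}}}}{}{}{}{}{}{}}{}{}{}{}{}{}{}{}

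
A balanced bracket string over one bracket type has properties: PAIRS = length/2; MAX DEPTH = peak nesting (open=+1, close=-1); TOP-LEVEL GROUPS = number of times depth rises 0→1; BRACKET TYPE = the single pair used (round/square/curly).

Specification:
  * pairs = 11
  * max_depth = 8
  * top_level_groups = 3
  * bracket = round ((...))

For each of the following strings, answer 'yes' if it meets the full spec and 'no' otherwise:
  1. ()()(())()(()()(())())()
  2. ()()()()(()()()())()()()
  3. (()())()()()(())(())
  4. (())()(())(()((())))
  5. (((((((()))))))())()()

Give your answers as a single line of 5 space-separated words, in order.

String 1 '()()(())()(()()(())())()': depth seq [1 0 1 0 1 2 1 0 1 0 1 2 1 2 1 2 3 2 1 2 1 0 1 0]
  -> pairs=12 depth=3 groups=6 -> no
String 2 '()()()()(()()()())()()()': depth seq [1 0 1 0 1 0 1 0 1 2 1 2 1 2 1 2 1 0 1 0 1 0 1 0]
  -> pairs=12 depth=2 groups=8 -> no
String 3 '(()())()()()(())(())': depth seq [1 2 1 2 1 0 1 0 1 0 1 0 1 2 1 0 1 2 1 0]
  -> pairs=10 depth=2 groups=6 -> no
String 4 '(())()(())(()((())))': depth seq [1 2 1 0 1 0 1 2 1 0 1 2 1 2 3 4 3 2 1 0]
  -> pairs=10 depth=4 groups=4 -> no
String 5 '(((((((()))))))())()()': depth seq [1 2 3 4 5 6 7 8 7 6 5 4 3 2 1 2 1 0 1 0 1 0]
  -> pairs=11 depth=8 groups=3 -> yes

Answer: no no no no yes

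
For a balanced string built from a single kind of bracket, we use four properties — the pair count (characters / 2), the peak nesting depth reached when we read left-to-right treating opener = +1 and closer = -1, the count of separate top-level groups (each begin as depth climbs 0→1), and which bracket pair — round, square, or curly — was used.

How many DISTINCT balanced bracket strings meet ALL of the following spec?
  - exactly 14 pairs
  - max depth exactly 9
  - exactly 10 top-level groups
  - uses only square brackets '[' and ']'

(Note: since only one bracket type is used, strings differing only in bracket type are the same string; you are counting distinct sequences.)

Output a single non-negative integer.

Answer: 0

Derivation:
Spec: pairs=14 depth=9 groups=10
Count(depth <= 9) = 1700
Count(depth <= 8) = 1700
Count(depth == 9) = 1700 - 1700 = 0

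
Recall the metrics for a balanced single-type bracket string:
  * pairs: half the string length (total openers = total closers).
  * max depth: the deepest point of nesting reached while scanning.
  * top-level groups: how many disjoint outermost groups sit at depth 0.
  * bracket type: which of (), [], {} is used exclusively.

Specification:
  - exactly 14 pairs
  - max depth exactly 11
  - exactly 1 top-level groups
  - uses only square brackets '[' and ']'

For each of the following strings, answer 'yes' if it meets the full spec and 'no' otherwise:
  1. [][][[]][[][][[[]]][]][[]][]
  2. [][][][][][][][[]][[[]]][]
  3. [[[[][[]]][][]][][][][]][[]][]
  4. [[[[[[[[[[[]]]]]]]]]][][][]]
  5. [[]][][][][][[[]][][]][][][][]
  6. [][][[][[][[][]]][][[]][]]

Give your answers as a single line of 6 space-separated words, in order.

String 1 '[][][[]][[][][[[]]][]][[]][]': depth seq [1 0 1 0 1 2 1 0 1 2 1 2 1 2 3 4 3 2 1 2 1 0 1 2 1 0 1 0]
  -> pairs=14 depth=4 groups=6 -> no
String 2 '[][][][][][][][[]][[[]]][]': depth seq [1 0 1 0 1 0 1 0 1 0 1 0 1 0 1 2 1 0 1 2 3 2 1 0 1 0]
  -> pairs=13 depth=3 groups=10 -> no
String 3 '[[[[][[]]][][]][][][][]][[]][]': depth seq [1 2 3 4 3 4 5 4 3 2 3 2 3 2 1 2 1 2 1 2 1 2 1 0 1 2 1 0 1 0]
  -> pairs=15 depth=5 groups=3 -> no
String 4 '[[[[[[[[[[[]]]]]]]]]][][][]]': depth seq [1 2 3 4 5 6 7 8 9 10 11 10 9 8 7 6 5 4 3 2 1 2 1 2 1 2 1 0]
  -> pairs=14 depth=11 groups=1 -> yes
String 5 '[[]][][][][][[[]][][]][][][][]': depth seq [1 2 1 0 1 0 1 0 1 0 1 0 1 2 3 2 1 2 1 2 1 0 1 0 1 0 1 0 1 0]
  -> pairs=15 depth=3 groups=10 -> no
String 6 '[][][[][[][[][]]][][[]][]]': depth seq [1 0 1 0 1 2 1 2 3 2 3 4 3 4 3 2 1 2 1 2 3 2 1 2 1 0]
  -> pairs=13 depth=4 groups=3 -> no

Answer: no no no yes no no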